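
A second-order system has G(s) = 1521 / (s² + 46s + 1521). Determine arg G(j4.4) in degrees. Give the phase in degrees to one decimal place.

-7.7°

∠[(j4.4)² + 46(j4.4) + 1521] = ∠[1501.6 + j202.4] = 7.68°
∠G(j4.4) = −7.68° = -7.68°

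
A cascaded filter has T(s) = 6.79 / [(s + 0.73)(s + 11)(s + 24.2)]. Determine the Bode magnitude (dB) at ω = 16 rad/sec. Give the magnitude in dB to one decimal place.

|j16 + 0.73| = √(16² + 0.73²) = 16.02
|j16 + 11| = √(16² + 11²) = 19.42
|j16 + 24.2| = √(16² + 24.2²) = 29.01
|T(j16)| = 6.79 / (16.02 × 19.42 × 29.01) = 0.0007526
20 log₁₀(0.0007526) = -62.47 dB

-62.5 dB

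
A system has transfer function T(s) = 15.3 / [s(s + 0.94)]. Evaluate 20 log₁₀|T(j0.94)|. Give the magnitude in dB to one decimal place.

21.8 dB

|j0.94 + 0.94| = √(0.94² + 0.94²) = 1.329
|j0.94| = 0.94
|T(j0.94)| = 15.3 / (1.329 × 0.94) = 12.244
20 log₁₀(12.244) = 21.76 dB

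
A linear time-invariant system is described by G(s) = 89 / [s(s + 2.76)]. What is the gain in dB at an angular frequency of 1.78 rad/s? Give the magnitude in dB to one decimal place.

|j1.78 + 2.76| = √(1.78² + 2.76²) = 3.284
|j1.78| = 1.78
|G(j1.78)| = 89 / (3.284 × 1.78) = 15.224
20 log₁₀(15.224) = 23.65 dB

23.7 dB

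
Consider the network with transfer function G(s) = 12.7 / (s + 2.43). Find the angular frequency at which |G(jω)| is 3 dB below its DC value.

For a single-pole low-pass, the −3 dB point is at the pole: ω = 2.43 rad s⁻¹.

2.43 rad s⁻¹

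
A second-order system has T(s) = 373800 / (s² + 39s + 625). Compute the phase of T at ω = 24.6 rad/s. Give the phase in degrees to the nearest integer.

-89 deg

∠[(j24.6)² + 39(j24.6) + 625] = ∠[19.84 + j959.4] = 88.82°
∠T(j24.6) = −88.82° = -88.82°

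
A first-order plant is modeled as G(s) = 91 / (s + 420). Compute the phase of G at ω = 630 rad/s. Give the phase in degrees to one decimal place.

∠(j630 + 420) = arctan(630/420) = 56.31°
∠G(j630) = −56.31° = -56.31°

-56.3°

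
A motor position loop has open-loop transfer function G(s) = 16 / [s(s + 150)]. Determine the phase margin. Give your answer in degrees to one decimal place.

90.0°

Gain crossover: |G(jω)| = 1 at ω ≈ 0.107 rad/sec.
∠G(j0.107) = −90° − arctan(0.107/150) ≈ -90.04°
PM = 180° + (-90.04°) = 89.96°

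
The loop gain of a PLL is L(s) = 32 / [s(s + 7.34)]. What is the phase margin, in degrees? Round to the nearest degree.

62°

Gain crossover: |L(jω)| = 1 at ω ≈ 3.86 rad s⁻¹.
∠L(j3.86) = −90° − arctan(3.86/7.34) ≈ -117.73°
PM = 180° + (-117.73°) = 62.27°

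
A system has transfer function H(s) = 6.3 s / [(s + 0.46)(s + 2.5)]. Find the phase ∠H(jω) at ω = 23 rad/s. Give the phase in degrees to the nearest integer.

-83°

∠(j23) = 90.00°
∠(j23 + 0.46) = arctan(23/0.46) = 88.85°
∠(j23 + 2.5) = arctan(23/2.5) = 83.80°
∠H(j23) = 90.00° − (88.85° + 83.80°) = -82.65°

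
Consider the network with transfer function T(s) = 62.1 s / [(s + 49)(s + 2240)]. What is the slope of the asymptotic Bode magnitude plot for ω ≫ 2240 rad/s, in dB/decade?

With 1 zero and 2 poles, the high-frequency asymptotic slope is 20 × (1 − 2) = -20 dB/decade.

-20 dB/decade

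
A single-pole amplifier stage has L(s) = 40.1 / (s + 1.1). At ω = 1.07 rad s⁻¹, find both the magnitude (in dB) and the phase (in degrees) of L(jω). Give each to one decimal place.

|L| = 28.3 dB, ∠L = -44.2 deg

|j1.07 + 1.1| = √(1.07² + 1.1²) = 1.535
|L(j1.07)| = 40.1 / 1.535 = 26.131
20 log₁₀(26.131) = 28.34 dB
∠(j1.07 + 1.1) = arctan(1.07/1.1) = 44.21°
∠L(j1.07) = −44.21° = -44.21°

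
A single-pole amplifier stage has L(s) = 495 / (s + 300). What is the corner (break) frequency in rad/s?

300 rad/s

The single real pole at s = −300 gives a corner at ω = 300 rad/s.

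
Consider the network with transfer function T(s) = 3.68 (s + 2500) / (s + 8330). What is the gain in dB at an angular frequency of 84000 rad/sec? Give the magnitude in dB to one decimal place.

|j84000 + 2500| = √(84000² + 2500²) = 8.404e+04
|j84000 + 8330| = √(84000² + 8330²) = 8.441e+04
|T(j84000)| = 3.68 × 8.404e+04 / 8.441e+04 = 3.6637
20 log₁₀(3.6637) = 11.28 dB

11.3 dB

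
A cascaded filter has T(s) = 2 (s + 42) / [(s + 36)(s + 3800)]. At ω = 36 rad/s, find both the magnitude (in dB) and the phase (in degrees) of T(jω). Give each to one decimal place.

|j36 + 42| = √(36² + 42²) = 55.32
|j36 + 36| = √(36² + 36²) = 50.91
|j36 + 3800| = √(36² + 3800²) = 3800
|T(j36)| = 2 × 55.32 / (50.91 × 3800) = 0.00057183
20 log₁₀(0.00057183) = -64.85 dB
∠(j36 + 42) = arctan(36/42) = 40.60°
∠(j36 + 36) = arctan(36/36) = 45.00°
∠(j36 + 3800) = arctan(36/3800) = 0.54°
∠T(j36) = 40.60° − (45.00° + 0.54°) = -4.94°

|T| = -64.9 dB, ∠T = -4.9°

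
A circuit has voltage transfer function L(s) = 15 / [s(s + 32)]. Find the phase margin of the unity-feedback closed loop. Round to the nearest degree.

89°

Gain crossover: |L(jω)| = 1 at ω ≈ 0.469 rad s⁻¹.
∠L(j0.469) = −90° − arctan(0.469/32) ≈ -90.84°
PM = 180° + (-90.84°) = 89.16°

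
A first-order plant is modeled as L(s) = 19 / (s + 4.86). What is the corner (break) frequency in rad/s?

The single real pole at s = −4.86 gives a corner at ω = 4.86 rad/s.

4.86 rad/s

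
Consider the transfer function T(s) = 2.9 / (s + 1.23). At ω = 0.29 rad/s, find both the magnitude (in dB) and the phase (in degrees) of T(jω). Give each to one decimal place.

|j0.29 + 1.23| = √(0.29² + 1.23²) = 1.264
|T(j0.29)| = 2.9 / 1.264 = 2.2948
20 log₁₀(2.2948) = 7.21 dB
∠(j0.29 + 1.23) = arctan(0.29/1.23) = 13.27°
∠T(j0.29) = −13.27° = -13.27°

|T| = 7.2 dB, ∠T = -13.3°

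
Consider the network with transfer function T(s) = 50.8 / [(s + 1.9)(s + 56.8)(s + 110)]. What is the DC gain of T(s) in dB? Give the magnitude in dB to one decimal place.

-47.4 dB

T(0) = 50.8 / (1.9 × 56.8 × 110) = 0.0042793
20 log₁₀(0.0042793) = -47.37 dB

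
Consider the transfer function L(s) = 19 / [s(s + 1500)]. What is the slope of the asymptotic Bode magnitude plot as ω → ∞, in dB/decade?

-40 dB/decade

With 0 zeros and 2 poles, the high-frequency asymptotic slope is 20 × (0 − 2) = -40 dB/decade.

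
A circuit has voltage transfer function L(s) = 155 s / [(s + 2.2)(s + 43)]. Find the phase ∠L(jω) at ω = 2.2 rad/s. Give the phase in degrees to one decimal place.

42.1°

∠(j2.2) = 90.00°
∠(j2.2 + 2.2) = arctan(2.2/2.2) = 45.00°
∠(j2.2 + 43) = arctan(2.2/43) = 2.93°
∠L(j2.2) = 90.00° − (45.00° + 2.93°) = 42.07°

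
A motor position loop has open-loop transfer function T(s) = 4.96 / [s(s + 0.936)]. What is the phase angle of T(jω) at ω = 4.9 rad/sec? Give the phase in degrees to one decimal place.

-169.2 deg

∠(j4.9 + 0.936) = arctan(4.9/0.936) = 79.19°
∠(j4.9) = 90.00°
∠T(j4.9) = − (79.19° + 90.00°) = -169.19°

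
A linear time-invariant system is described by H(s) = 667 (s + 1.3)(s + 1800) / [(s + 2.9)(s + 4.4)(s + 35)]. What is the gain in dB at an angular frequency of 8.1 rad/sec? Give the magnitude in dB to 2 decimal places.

70.77 dB

|j8.1 + 1.3| = √(8.1² + 1.3²) = 8.204
|j8.1 + 1800| = √(8.1² + 1800²) = 1800
|j8.1 + 2.9| = √(8.1² + 2.9²) = 8.603
|j8.1 + 4.4| = √(8.1² + 4.4²) = 9.218
|j8.1 + 35| = √(8.1² + 35²) = 35.93
|H(j8.1)| = 667 × 8.204 × 1800 / (8.603 × 9.218 × 35.93) = 3457
20 log₁₀(3457) = 70.774 dB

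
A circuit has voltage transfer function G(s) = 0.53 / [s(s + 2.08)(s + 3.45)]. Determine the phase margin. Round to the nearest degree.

Gain crossover: |G(jω)| = 1 at ω ≈ 0.0738 rad/sec.
∠G(j0.0738) = −90° − arctan(0.0738/2.08) − arctan(0.0738/3.45) ≈ -93.26°
PM = 180° + (-93.26°) = 86.74°

87°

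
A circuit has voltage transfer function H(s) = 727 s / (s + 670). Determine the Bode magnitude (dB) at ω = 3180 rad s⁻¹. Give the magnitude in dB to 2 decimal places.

|j3180| = 3180
|j3180 + 670| = √(3180² + 670²) = 3250
|H(j3180)| = 727 × 3180 / 3250 = 711.38
20 log₁₀(711.38) = 57.042 dB

57.04 dB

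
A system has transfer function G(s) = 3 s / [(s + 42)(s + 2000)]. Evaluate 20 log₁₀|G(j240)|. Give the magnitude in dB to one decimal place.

|j240| = 240
|j240 + 42| = √(240² + 42²) = 243.6
|j240 + 2000| = √(240² + 2000²) = 2014
|G(j240)| = 3 × 240 / (243.6 × 2014) = 0.001467
20 log₁₀(0.001467) = -56.67 dB

-56.7 dB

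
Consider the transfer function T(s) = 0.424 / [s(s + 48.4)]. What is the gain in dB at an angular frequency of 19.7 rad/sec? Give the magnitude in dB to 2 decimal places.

|j19.7 + 48.4| = √(19.7² + 48.4²) = 52.26
|j19.7| = 19.7
|T(j19.7)| = 0.424 / (52.26 × 19.7) = 0.00041188
20 log₁₀(0.00041188) = -67.705 dB

-67.70 dB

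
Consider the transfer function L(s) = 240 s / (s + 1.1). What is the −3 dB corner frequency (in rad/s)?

For a single-pole high-pass, the −3 dB point is at the pole: ω = 1.1 rad/s.

1.1 rad/s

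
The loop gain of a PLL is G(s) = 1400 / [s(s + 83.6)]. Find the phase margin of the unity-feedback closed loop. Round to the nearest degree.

79°

Gain crossover: |G(jω)| = 1 at ω ≈ 16.4 rad/sec.
∠G(j16.4) = −90° − arctan(16.4/83.6) ≈ -101.12°
PM = 180° + (-101.12°) = 78.88°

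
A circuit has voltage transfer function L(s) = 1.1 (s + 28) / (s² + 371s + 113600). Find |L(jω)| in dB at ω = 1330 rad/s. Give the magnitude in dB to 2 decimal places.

-61.44 dB

|j1330 + 28| = √(1330² + 28²) = 1330
|(j1330)² + 371(j1330) + 113600| = |-1.6553e+06 + j4.9343e+05| = 1.727e+06
|L(j1330)| = 1.1 × 1330 / 1.727e+06 = 0.00084718
20 log₁₀(0.00084718) = -61.440 dB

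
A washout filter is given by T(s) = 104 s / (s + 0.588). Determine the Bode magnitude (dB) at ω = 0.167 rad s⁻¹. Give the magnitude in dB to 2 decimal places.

|j0.167| = 0.167
|j0.167 + 0.588| = √(0.167² + 0.588²) = 0.6113
|T(j0.167)| = 104 × 0.167 / 0.6113 = 28.414
20 log₁₀(28.414) = 29.071 dB

29.07 dB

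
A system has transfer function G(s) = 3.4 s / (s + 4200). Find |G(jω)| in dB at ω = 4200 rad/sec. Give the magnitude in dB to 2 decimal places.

7.62 dB

|j4200| = 4200
|j4200 + 4200| = √(4200² + 4200²) = 5940
|G(j4200)| = 3.4 × 4200 / 5940 = 2.4042
20 log₁₀(2.4042) = 7.619 dB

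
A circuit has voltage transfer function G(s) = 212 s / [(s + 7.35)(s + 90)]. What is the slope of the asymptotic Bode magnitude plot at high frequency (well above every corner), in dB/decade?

-20 dB/decade

With 1 zero and 2 poles, the high-frequency asymptotic slope is 20 × (1 − 2) = -20 dB/decade.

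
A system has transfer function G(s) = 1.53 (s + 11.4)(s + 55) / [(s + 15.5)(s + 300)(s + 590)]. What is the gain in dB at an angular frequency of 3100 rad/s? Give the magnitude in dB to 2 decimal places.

|j3100 + 11.4| = √(3100² + 11.4²) = 3100
|j3100 + 55| = √(3100² + 55²) = 3100
|j3100 + 15.5| = √(3100² + 15.5²) = 3100
|j3100 + 300| = √(3100² + 300²) = 3114
|j3100 + 590| = √(3100² + 590²) = 3156
|G(j3100)| = 1.53 × 3100 × 3100 / (3100 × 3114 × 3156) = 0.00048266
20 log₁₀(0.00048266) = -66.327 dB

-66.33 dB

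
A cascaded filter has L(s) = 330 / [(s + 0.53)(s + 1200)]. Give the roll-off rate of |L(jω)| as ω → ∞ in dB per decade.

With 0 zeros and 2 poles, the high-frequency asymptotic slope is 20 × (0 − 2) = -40 dB/decade.

-40 dB/decade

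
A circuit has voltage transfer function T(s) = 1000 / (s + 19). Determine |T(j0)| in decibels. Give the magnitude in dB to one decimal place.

T(0) = 1000 / 19 = 52.632
20 log₁₀(52.632) = 34.42 dB

34.4 dB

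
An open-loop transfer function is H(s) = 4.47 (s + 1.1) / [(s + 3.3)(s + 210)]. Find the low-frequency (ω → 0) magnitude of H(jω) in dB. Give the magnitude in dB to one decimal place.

-43.0 dB

H(0) = 4.47 × 1.1 / (3.3 × 210) = 0.0070952
20 log₁₀(0.0070952) = -42.98 dB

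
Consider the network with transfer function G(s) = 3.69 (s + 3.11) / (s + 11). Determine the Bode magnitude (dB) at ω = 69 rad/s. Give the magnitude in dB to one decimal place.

11.2 dB

|j69 + 3.11| = √(69² + 3.11²) = 69.07
|j69 + 11| = √(69² + 11²) = 69.87
|G(j69)| = 3.69 × 69.07 / 69.87 = 3.6477
20 log₁₀(3.6477) = 11.24 dB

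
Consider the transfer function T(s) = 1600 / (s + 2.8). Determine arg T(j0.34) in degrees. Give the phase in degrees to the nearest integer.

-7 deg

∠(j0.34 + 2.8) = arctan(0.34/2.8) = 6.92°
∠T(j0.34) = −6.92° = -6.92°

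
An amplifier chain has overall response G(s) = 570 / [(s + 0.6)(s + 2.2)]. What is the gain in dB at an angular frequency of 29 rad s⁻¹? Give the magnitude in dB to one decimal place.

-3.4 dB

|j29 + 0.6| = √(29² + 0.6²) = 29.01
|j29 + 2.2| = √(29² + 2.2²) = 29.08
|G(j29)| = 570 / (29.01 × 29.08) = 0.67568
20 log₁₀(0.67568) = -3.41 dB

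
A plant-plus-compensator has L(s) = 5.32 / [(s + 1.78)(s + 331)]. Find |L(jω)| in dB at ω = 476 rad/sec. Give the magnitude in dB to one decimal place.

|j476 + 1.78| = √(476² + 1.78²) = 476
|j476 + 331| = √(476² + 331²) = 579.8
|L(j476)| = 5.32 / (476 × 579.8) = 1.9277e-05
20 log₁₀(1.9277e-05) = -94.30 dB

-94.3 dB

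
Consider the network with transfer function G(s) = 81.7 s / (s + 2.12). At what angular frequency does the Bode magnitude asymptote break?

The single real pole at s = −2.12 gives a corner at ω = 2.12 rad/sec.

2.12 rad/sec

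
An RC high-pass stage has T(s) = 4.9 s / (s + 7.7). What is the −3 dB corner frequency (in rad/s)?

For a single-pole high-pass, the −3 dB point is at the pole: ω = 7.7 rad/s.

7.7 rad/s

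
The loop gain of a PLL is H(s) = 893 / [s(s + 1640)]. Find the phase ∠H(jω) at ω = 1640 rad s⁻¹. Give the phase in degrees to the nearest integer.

∠(j1640 + 1640) = arctan(1640/1640) = 45.00°
∠(j1640) = 90.00°
∠H(j1640) = − (45.00° + 90.00°) = -135.00°

-135°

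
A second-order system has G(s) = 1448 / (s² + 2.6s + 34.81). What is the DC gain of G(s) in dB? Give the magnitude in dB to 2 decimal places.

G(0) = 1448 / 34.81 = 41.597
20 log₁₀(41.597) = 32.381 dB

32.38 dB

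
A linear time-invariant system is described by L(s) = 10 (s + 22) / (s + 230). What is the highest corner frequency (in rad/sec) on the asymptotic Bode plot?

Break frequencies occur at each pole and zero magnitude: 22 rad/sec, 230 rad/sec.
The highest is 230 rad/sec.

230 rad/sec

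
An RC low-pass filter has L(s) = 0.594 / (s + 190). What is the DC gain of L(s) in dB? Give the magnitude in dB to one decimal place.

-50.1 dB

L(0) = 0.594 / 190 = 0.0031263
20 log₁₀(0.0031263) = -50.10 dB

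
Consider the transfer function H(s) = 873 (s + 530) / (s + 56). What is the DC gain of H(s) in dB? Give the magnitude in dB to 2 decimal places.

H(0) = 873 × 530 / 56 = 8262.3
20 log₁₀(8262.3) = 78.342 dB

78.34 dB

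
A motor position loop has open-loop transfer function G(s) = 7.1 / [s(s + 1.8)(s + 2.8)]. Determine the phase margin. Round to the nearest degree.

37°

Gain crossover: |G(jω)| = 1 at ω ≈ 1.11 rad s⁻¹.
∠G(j1.11) = −90° − arctan(1.11/1.8) − arctan(1.11/2.8) ≈ -143.42°
PM = 180° + (-143.42°) = 36.58°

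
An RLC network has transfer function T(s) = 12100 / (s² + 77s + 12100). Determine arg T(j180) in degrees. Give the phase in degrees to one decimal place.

-145.7°

∠[(j180)² + 77(j180) + 12100] = ∠[-20300 + j13860] = 145.68°
∠T(j180) = −145.68° = -145.68°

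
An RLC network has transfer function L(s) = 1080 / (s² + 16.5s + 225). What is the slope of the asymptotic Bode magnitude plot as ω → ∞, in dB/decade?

With 0 zeros and 2 poles, the high-frequency asymptotic slope is 20 × (0 − 2) = -40 dB/decade.

-40 dB/decade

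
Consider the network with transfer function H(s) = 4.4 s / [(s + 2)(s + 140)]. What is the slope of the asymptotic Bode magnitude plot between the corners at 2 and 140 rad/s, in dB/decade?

In this band the factors already past their corner are: 1 differentiator zero, pole at 2; net slope = 0 dB/decade.

0 dB/decade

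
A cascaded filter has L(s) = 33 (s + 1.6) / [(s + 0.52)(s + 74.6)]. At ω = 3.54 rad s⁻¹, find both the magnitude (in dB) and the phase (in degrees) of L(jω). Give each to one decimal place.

|j3.54 + 1.6| = √(3.54² + 1.6²) = 3.885
|j3.54 + 0.52| = √(3.54² + 0.52²) = 3.578
|j3.54 + 74.6| = √(3.54² + 74.6²) = 74.68
|L(j3.54)| = 33 × 3.885 / (3.578 × 74.68) = 0.47975
20 log₁₀(0.47975) = -6.38 dB
∠(j3.54 + 1.6) = arctan(3.54/1.6) = 65.68°
∠(j3.54 + 0.52) = arctan(3.54/0.52) = 81.64°
∠(j3.54 + 74.6) = arctan(3.54/74.6) = 2.72°
∠L(j3.54) = 65.68° − (81.64° + 2.72°) = -18.68°

|L| = -6.4 dB, ∠L = -18.7 deg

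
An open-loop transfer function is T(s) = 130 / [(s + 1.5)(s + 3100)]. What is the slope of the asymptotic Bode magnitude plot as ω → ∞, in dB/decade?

-40 dB/decade

With 0 zeros and 2 poles, the high-frequency asymptotic slope is 20 × (0 − 2) = -40 dB/decade.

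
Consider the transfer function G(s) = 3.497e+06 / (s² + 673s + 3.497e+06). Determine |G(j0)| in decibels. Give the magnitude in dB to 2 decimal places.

G(0) = 3.497e+06 / 3.497e+06 = 1
20 log₁₀(1) = 0.000 dB

0.00 dB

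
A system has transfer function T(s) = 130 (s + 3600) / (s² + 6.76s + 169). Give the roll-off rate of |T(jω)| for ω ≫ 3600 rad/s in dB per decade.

With 1 zero and 2 poles, the high-frequency asymptotic slope is 20 × (1 − 2) = -20 dB/decade.

-20 dB/decade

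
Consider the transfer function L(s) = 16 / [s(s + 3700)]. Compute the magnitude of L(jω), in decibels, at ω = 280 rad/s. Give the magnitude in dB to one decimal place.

|j280 + 3700| = √(280² + 3700²) = 3711
|j280| = 280
|L(j280)| = 16 / (3711 × 280) = 1.54e-05
20 log₁₀(1.54e-05) = -96.25 dB

-96.2 dB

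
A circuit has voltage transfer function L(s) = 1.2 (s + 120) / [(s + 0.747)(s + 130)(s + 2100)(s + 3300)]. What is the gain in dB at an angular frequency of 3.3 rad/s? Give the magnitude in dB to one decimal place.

-146.5 dB

|j3.3 + 120| = √(3.3² + 120²) = 120
|j3.3 + 0.747| = √(3.3² + 0.747²) = 3.383
|j3.3 + 130| = √(3.3² + 130²) = 130
|j3.3 + 2100| = √(3.3² + 2100²) = 2100
|j3.3 + 3300| = √(3.3² + 3300²) = 3300
|L(j3.3)| = 1.2 × 120 / (3.383 × 130 × 2100 × 3300) = 4.7244e-08
20 log₁₀(4.7244e-08) = -146.51 dB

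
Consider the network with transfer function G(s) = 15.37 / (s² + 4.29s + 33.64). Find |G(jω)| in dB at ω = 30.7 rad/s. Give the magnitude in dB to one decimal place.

|(j30.7)² + 4.29(j30.7) + 33.64| = |-908.85 + j131.7| = 918.3
|G(j30.7)| = 15.37 / 918.3 = 0.016737
20 log₁₀(0.016737) = -35.53 dB

-35.5 dB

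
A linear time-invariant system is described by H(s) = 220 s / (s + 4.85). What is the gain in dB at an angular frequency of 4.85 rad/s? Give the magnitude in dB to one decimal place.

43.8 dB

|j4.85| = 4.85
|j4.85 + 4.85| = √(4.85² + 4.85²) = 6.859
|H(j4.85)| = 220 × 4.85 / 6.859 = 155.56
20 log₁₀(155.56) = 43.84 dB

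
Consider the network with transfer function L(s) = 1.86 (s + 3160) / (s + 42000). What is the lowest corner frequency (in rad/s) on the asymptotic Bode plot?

Break frequencies occur at each pole and zero magnitude: 3160 rad/s, 42000 rad/s.
The lowest is 3160 rad/s.

3160 rad/s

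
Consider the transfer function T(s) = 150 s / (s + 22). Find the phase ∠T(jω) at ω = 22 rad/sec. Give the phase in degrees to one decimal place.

∠(j22) = 90.00°
∠(j22 + 22) = arctan(22/22) = 45.00°
∠T(j22) = 90.00° − 45.00° = 45.00°

45.0°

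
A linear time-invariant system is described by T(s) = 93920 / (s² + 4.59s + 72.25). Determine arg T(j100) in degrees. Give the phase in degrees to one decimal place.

∠[(j100)² + 4.59(j100) + 72.25] = ∠[-9927.8 + j459] = 177.35°
∠T(j100) = −177.35° = -177.35°

-177.4°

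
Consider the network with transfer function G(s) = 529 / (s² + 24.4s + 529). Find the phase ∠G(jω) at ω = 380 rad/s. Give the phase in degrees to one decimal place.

∠[(j380)² + 24.4(j380) + 529] = ∠[-1.4387e+05 + j9272] = 176.31°
∠G(j380) = −176.31° = -176.31°

-176.3°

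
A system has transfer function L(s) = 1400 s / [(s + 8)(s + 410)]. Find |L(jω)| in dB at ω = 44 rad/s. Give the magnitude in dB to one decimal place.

10.5 dB

|j44| = 44
|j44 + 8| = √(44² + 8²) = 44.72
|j44 + 410| = √(44² + 410²) = 412.4
|L(j44)| = 1400 × 44 / (44.72 × 412.4) = 3.3404
20 log₁₀(3.3404) = 10.48 dB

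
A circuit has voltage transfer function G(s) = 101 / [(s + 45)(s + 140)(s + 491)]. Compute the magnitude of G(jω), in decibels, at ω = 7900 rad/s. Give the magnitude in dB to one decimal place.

-193.8 dB

|j7900 + 45| = √(7900² + 45²) = 7900
|j7900 + 140| = √(7900² + 140²) = 7901
|j7900 + 491| = √(7900² + 491²) = 7915
|G(j7900)| = 101 / (7900 × 7901 × 7915) = 2.0442e-10
20 log₁₀(2.0442e-10) = -193.79 dB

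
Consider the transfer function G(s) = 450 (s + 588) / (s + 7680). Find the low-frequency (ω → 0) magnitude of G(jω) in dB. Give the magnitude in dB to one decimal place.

30.7 dB

G(0) = 450 × 588 / 7680 = 34.453
20 log₁₀(34.453) = 30.74 dB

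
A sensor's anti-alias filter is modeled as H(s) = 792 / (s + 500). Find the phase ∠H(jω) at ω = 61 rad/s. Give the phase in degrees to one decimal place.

∠(j61 + 500) = arctan(61/500) = 6.96°
∠H(j61) = −6.96° = -6.96°

-7.0°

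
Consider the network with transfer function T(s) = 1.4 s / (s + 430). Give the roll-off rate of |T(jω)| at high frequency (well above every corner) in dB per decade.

0 dB/decade

With 1 zero and 1 pole, the high-frequency asymptotic slope is 20 × (1 − 1) = 0 dB/decade.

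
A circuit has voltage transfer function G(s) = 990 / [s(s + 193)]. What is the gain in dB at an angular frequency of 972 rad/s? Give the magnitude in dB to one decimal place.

|j972 + 193| = √(972² + 193²) = 991
|j972| = 972
|G(j972)| = 990 / (991 × 972) = 0.0010278
20 log₁₀(0.0010278) = -59.76 dB

-59.8 dB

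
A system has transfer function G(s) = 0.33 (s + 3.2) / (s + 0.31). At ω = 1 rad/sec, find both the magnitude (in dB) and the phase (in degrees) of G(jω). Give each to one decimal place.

|G| = 0.5 dB, ∠G = -55.4°

|j1 + 3.2| = √(1² + 3.2²) = 3.353
|j1 + 0.31| = √(1² + 0.31²) = 1.047
|G(j1)| = 0.33 × 3.353 / 1.047 = 1.0567
20 log₁₀(1.0567) = 0.48 dB
∠(j1 + 3.2) = arctan(1/3.2) = 17.35°
∠(j1 + 0.31) = arctan(1/0.31) = 72.78°
∠G(j1) = 17.35° − 72.78° = -55.42°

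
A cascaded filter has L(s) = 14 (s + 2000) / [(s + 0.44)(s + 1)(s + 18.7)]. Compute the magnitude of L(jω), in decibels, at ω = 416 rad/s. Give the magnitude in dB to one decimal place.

-68.0 dB

|j416 + 2000| = √(416² + 2000²) = 2043
|j416 + 0.44| = √(416² + 0.44²) = 416
|j416 + 1| = √(416² + 1²) = 416
|j416 + 18.7| = √(416² + 18.7²) = 416.4
|L(j416)| = 14 × 2043 / (416 × 416 × 416.4) = 0.00039686
20 log₁₀(0.00039686) = -68.03 dB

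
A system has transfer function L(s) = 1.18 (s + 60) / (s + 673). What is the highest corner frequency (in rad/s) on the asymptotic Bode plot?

673 rad/s

Break frequencies occur at each pole and zero magnitude: 60 rad/s, 673 rad/s.
The highest is 673 rad/s.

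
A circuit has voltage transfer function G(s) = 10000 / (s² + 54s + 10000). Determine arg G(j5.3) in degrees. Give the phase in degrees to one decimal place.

-1.6°

∠[(j5.3)² + 54(j5.3) + 10000] = ∠[9971.9 + j286.2] = 1.64°
∠G(j5.3) = −1.64° = -1.64°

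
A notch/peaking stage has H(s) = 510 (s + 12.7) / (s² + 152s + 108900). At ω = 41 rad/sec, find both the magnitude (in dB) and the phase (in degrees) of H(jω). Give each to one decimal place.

|H| = -13.8 dB, ∠H = 69.5 deg

|j41 + 12.7| = √(41² + 12.7²) = 42.92
|(j41)² + 152(j41) + 108900| = |1.0722e+05 + j6232| = 1.074e+05
|H(j41)| = 510 × 42.92 / 1.074e+05 = 0.20382
20 log₁₀(0.20382) = -13.82 dB
∠(j41 + 12.7) = arctan(41/12.7) = 72.79°
∠[(j41)² + 152(j41) + 108900] = ∠[1.0722e+05 + j6232] = 3.33°
∠H(j41) = 72.79° − 3.33° = 69.46°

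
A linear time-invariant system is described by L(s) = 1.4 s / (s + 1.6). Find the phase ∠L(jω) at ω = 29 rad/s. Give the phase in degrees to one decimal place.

∠(j29) = 90.00°
∠(j29 + 1.6) = arctan(29/1.6) = 86.84°
∠L(j29) = 90.00° − 86.84° = 3.16°

3.2°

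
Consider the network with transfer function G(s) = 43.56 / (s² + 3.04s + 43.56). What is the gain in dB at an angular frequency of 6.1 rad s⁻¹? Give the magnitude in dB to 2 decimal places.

6.94 dB

|(j6.1)² + 3.04(j6.1) + 43.56| = |6.35 + j18.544| = 19.6
|G(j6.1)| = 43.56 / 19.6 = 2.2223
20 log₁₀(2.2223) = 6.936 dB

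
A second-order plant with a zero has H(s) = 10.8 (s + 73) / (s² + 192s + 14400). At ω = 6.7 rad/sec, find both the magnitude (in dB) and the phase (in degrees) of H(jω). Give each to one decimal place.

|H| = -25.2 dB, ∠H = 0.1°

|j6.7 + 73| = √(6.7² + 73²) = 73.31
|(j6.7)² + 192(j6.7) + 14400| = |14355 + j1286.4| = 1.441e+04
|H(j6.7)| = 10.8 × 73.31 / 1.441e+04 = 0.054932
20 log₁₀(0.054932) = -25.20 dB
∠(j6.7 + 73) = arctan(6.7/73) = 5.24°
∠[(j6.7)² + 192(j6.7) + 14400] = ∠[14355 + j1286.4] = 5.12°
∠H(j6.7) = 5.24° − 5.12° = 0.12°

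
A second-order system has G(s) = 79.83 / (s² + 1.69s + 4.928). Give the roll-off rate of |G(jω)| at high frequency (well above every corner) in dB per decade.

-40 dB/decade

With 0 zeros and 2 poles, the high-frequency asymptotic slope is 20 × (0 − 2) = -40 dB/decade.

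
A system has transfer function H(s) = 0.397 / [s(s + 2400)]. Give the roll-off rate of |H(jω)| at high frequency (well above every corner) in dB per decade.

With 0 zeros and 2 poles, the high-frequency asymptotic slope is 20 × (0 − 2) = -40 dB/decade.

-40 dB/decade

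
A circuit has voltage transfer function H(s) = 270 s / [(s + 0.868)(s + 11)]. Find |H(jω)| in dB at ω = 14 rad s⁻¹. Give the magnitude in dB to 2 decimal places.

23.60 dB

|j14| = 14
|j14 + 0.868| = √(14² + 0.868²) = 14.03
|j14 + 11| = √(14² + 11²) = 17.8
|H(j14)| = 270 × 14 / (14.03 × 17.8) = 15.136
20 log₁₀(15.136) = 23.600 dB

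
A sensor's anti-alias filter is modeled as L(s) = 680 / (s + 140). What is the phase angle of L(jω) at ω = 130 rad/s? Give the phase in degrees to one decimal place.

∠(j130 + 140) = arctan(130/140) = 42.88°
∠L(j130) = −42.88° = -42.88°

-42.9°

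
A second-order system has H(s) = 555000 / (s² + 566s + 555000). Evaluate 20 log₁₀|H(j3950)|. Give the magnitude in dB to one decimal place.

|(j3950)² + 566(j3950) + 555000| = |-1.5048e+07 + j2.2357e+06| = 1.521e+07
|H(j3950)| = 555000 / 1.521e+07 = 0.036483
20 log₁₀(0.036483) = -28.76 dB

-28.8 dB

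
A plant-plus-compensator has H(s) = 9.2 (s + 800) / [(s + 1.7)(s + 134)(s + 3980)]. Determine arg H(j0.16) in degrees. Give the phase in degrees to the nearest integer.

∠(j0.16 + 800) = arctan(0.16/800) = 0.01°
∠(j0.16 + 1.7) = arctan(0.16/1.7) = 5.38°
∠(j0.16 + 134) = arctan(0.16/134) = 0.07°
∠(j0.16 + 3980) = arctan(0.16/3980) = 0.00°
∠H(j0.16) = 0.01° − (5.38° + 0.07° + 0.00°) = -5.44°

-5°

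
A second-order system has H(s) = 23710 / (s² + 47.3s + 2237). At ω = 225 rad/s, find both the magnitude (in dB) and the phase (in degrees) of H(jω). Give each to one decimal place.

|(j225)² + 47.3(j225) + 2237| = |-48388 + j10642| = 4.954e+04
|H(j225)| = 23710 / 4.954e+04 = 0.47856
20 log₁₀(0.47856) = -6.40 dB
∠[(j225)² + 47.3(j225) + 2237] = ∠[-48388 + j10642] = 167.60°
∠H(j225) = −167.60° = -167.60°

|H| = -6.4 dB, ∠H = -167.6°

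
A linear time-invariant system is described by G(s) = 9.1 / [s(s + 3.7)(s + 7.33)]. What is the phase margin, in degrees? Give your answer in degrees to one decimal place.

82.2 deg

Gain crossover: |G(jω)| = 1 at ω ≈ 0.334 rad/sec.
∠G(j0.334) = −90° − arctan(0.334/3.7) − arctan(0.334/7.33) ≈ -97.76°
PM = 180° + (-97.76°) = 82.24°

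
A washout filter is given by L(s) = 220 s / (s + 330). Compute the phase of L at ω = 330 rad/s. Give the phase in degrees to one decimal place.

45.0°

∠(j330) = 90.00°
∠(j330 + 330) = arctan(330/330) = 45.00°
∠L(j330) = 90.00° − 45.00° = 45.00°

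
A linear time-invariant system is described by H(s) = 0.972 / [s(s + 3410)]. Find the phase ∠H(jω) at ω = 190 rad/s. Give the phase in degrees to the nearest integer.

-93°

∠(j190 + 3410) = arctan(190/3410) = 3.19°
∠(j190) = 90.00°
∠H(j190) = − (3.19° + 90.00°) = -93.19°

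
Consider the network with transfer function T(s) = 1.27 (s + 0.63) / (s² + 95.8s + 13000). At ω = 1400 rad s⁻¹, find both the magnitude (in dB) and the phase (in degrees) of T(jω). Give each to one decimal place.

|T| = -60.8 dB, ∠T = -86.1 deg

|j1400 + 0.63| = √(1400² + 0.63²) = 1400
|(j1400)² + 95.8(j1400) + 13000| = |-1.947e+06 + j1.3412e+05| = 1.952e+06
|T(j1400)| = 1.27 × 1400 / 1.952e+06 = 0.00091104
20 log₁₀(0.00091104) = -60.81 dB
∠(j1400 + 0.63) = arctan(1400/0.63) = 89.97°
∠[(j1400)² + 95.8(j1400) + 13000] = ∠[-1.947e+06 + j1.3412e+05] = 176.06°
∠T(j1400) = 89.97° − 176.06° = -86.09°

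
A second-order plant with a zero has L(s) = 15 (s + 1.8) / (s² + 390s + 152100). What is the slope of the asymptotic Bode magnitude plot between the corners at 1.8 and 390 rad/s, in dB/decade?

In this band the factors already past their corner are: zero at 1.8; net slope = 20 dB/decade.

20 dB/decade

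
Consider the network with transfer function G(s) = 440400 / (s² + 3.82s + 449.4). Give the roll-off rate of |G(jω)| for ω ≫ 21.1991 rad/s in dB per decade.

With 0 zeros and 2 poles, the high-frequency asymptotic slope is 20 × (0 − 2) = -40 dB/decade.

-40 dB/decade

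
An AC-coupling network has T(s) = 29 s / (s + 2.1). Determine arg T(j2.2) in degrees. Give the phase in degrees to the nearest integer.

44 deg

∠(j2.2) = 90.00°
∠(j2.2 + 2.1) = arctan(2.2/2.1) = 46.33°
∠T(j2.2) = 90.00° − 46.33° = 43.67°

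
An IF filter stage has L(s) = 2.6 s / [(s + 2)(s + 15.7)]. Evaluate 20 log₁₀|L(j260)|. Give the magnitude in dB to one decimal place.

|j260| = 260
|j260 + 2| = √(260² + 2²) = 260
|j260 + 15.7| = √(260² + 15.7²) = 260.5
|L(j260)| = 2.6 × 260 / (260 × 260.5) = 0.0099815
20 log₁₀(0.0099815) = -40.02 dB

-40.0 dB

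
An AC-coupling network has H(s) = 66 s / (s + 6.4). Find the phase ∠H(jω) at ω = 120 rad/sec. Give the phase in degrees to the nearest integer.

∠(j120) = 90.00°
∠(j120 + 6.4) = arctan(120/6.4) = 86.95°
∠H(j120) = 90.00° − 86.95° = 3.05°

3°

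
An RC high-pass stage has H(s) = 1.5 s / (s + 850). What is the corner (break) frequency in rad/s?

The single real pole at s = −850 gives a corner at ω = 850 rad/s.

850 rad/s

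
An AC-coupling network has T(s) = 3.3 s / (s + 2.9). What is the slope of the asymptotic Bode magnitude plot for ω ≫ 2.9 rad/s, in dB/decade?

With 1 zero and 1 pole, the high-frequency asymptotic slope is 20 × (1 − 1) = 0 dB/decade.

0 dB/decade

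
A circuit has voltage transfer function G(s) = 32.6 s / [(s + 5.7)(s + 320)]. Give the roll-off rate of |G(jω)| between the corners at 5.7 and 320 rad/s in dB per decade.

In this band the factors already past their corner are: 1 differentiator zero, pole at 5.7; net slope = 0 dB/decade.

0 dB/decade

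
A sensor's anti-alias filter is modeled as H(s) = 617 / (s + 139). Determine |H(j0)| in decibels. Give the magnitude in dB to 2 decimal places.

12.95 dB

H(0) = 617 / 139 = 4.4388
20 log₁₀(4.4388) = 12.945 dB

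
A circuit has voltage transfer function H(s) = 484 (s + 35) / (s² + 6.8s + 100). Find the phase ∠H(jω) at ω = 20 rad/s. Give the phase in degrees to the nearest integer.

∠(j20 + 35) = arctan(20/35) = 29.74°
∠[(j20)² + 6.8(j20) + 100] = ∠[-300 + j136] = 155.61°
∠H(j20) = 29.74° − 155.61° = -125.87°

-126°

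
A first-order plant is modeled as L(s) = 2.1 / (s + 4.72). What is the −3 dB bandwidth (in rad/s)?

For a single-pole low-pass, the −3 dB point is at the pole: ω = 4.72 rad/s.

4.72 rad/s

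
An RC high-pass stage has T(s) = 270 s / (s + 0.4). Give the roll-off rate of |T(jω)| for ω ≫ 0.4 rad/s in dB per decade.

0 dB/decade

With 1 zero and 1 pole, the high-frequency asymptotic slope is 20 × (1 − 1) = 0 dB/decade.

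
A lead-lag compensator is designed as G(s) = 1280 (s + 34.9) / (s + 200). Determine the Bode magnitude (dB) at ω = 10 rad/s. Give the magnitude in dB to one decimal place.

|j10 + 34.9| = √(10² + 34.9²) = 36.3
|j10 + 200| = √(10² + 200²) = 200.2
|G(j10)| = 1280 × 36.3 / 200.2 = 232.06
20 log₁₀(232.06) = 47.31 dB

47.3 dB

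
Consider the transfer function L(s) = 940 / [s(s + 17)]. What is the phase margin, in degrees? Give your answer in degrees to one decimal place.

30.9°

Gain crossover: |L(jω)| = 1 at ω ≈ 28.4 rad s⁻¹.
∠L(j28.4) = −90° − arctan(28.4/17) ≈ -149.10°
PM = 180° + (-149.10°) = 30.90°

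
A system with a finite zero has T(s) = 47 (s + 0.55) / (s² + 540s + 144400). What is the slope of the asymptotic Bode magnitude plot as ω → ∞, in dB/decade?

-20 dB/decade

With 1 zero and 2 poles, the high-frequency asymptotic slope is 20 × (1 − 2) = -20 dB/decade.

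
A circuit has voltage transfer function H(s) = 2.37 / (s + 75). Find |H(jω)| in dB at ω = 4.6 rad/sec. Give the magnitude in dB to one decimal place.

|j4.6 + 75| = √(4.6² + 75²) = 75.14
|H(j4.6)| = 2.37 / 75.14 = 0.031541
20 log₁₀(0.031541) = -30.02 dB

-30.0 dB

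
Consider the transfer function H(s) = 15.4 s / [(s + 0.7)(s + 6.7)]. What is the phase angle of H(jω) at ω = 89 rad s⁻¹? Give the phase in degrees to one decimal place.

-85.2°

∠(j89) = 90.00°
∠(j89 + 0.7) = arctan(89/0.7) = 89.55°
∠(j89 + 6.7) = arctan(89/6.7) = 85.69°
∠H(j89) = 90.00° − (89.55° + 85.69°) = -85.24°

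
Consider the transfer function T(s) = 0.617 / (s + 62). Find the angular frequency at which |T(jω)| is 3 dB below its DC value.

For a single-pole low-pass, the −3 dB point is at the pole: ω = 62 rad/s.

62 rad/s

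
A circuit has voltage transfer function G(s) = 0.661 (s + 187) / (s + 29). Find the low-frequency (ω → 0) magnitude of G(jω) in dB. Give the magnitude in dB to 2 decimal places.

G(0) = 0.661 × 187 / 29 = 4.2623
20 log₁₀(4.2623) = 12.593 dB

12.59 dB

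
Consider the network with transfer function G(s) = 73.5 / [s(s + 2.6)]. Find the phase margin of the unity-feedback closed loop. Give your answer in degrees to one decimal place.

Gain crossover: |G(jω)| = 1 at ω ≈ 8.38 rad/s.
∠G(j8.38) = −90° − arctan(8.38/2.6) ≈ -162.76°
PM = 180° + (-162.76°) = 17.24°

17.2°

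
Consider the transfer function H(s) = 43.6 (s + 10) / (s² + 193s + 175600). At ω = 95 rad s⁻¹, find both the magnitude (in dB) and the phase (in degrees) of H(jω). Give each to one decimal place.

|j95 + 10| = √(95² + 10²) = 95.52
|(j95)² + 193(j95) + 175600| = |1.6658e+05 + j18335| = 1.676e+05
|H(j95)| = 43.6 × 95.52 / 1.676e+05 = 0.024853
20 log₁₀(0.024853) = -32.09 dB
∠(j95 + 10) = arctan(95/10) = 83.99°
∠[(j95)² + 193(j95) + 175600] = ∠[1.6658e+05 + j18335] = 6.28°
∠H(j95) = 83.99° − 6.28° = 77.71°

|H| = -32.1 dB, ∠H = 77.7 deg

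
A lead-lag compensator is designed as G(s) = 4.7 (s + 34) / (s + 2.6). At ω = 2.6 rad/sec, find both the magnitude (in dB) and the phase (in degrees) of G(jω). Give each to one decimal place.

|j2.6 + 34| = √(2.6² + 34²) = 34.1
|j2.6 + 2.6| = √(2.6² + 2.6²) = 3.677
|G(j2.6)| = 4.7 × 34.1 / 3.677 = 43.587
20 log₁₀(43.587) = 32.79 dB
∠(j2.6 + 34) = arctan(2.6/34) = 4.37°
∠(j2.6 + 2.6) = arctan(2.6/2.6) = 45.00°
∠G(j2.6) = 4.37° − 45.00° = -40.63°

|G| = 32.8 dB, ∠G = -40.6°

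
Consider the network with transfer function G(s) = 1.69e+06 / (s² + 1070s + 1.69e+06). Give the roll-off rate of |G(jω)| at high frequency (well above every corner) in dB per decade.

With 0 zeros and 2 poles, the high-frequency asymptotic slope is 20 × (0 − 2) = -40 dB/decade.

-40 dB/decade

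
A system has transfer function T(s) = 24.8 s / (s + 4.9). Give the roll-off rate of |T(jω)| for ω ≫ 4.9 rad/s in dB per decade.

0 dB/decade

With 1 zero and 1 pole, the high-frequency asymptotic slope is 20 × (1 − 1) = 0 dB/decade.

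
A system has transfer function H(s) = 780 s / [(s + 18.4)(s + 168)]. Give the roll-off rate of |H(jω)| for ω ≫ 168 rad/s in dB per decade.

With 1 zero and 2 poles, the high-frequency asymptotic slope is 20 × (1 − 2) = -20 dB/decade.

-20 dB/decade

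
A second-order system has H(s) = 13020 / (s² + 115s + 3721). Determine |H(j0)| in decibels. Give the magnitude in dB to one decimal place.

10.9 dB

H(0) = 13020 / 3721 = 3.4991
20 log₁₀(3.4991) = 10.88 dB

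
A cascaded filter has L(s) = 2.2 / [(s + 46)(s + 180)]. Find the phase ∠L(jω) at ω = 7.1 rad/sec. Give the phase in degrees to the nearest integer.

∠(j7.1 + 46) = arctan(7.1/46) = 8.77°
∠(j7.1 + 180) = arctan(7.1/180) = 2.26°
∠L(j7.1) = − (8.77° + 2.26°) = -11.03°

-11 deg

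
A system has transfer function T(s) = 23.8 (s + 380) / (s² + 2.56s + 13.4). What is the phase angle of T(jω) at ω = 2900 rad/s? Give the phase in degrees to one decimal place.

-97.4°

∠(j2900 + 380) = arctan(2900/380) = 82.53°
∠[(j2900)² + 2.56(j2900) + 13.4] = ∠[-8.41e+06 + j7424] = 179.95°
∠T(j2900) = 82.53° − 179.95° = -97.41°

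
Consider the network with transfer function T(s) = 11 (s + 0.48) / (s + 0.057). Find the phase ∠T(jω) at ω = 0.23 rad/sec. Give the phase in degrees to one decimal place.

-50.5°

∠(j0.23 + 0.48) = arctan(0.23/0.48) = 25.60°
∠(j0.23 + 0.057) = arctan(0.23/0.057) = 76.08°
∠T(j0.23) = 25.60° − 76.08° = -50.48°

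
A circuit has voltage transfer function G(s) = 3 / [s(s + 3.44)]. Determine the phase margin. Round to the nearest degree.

Gain crossover: |G(jω)| = 1 at ω ≈ 0.847 rad/sec.
∠G(j0.847) = −90° − arctan(0.847/3.44) ≈ -103.83°
PM = 180° + (-103.83°) = 76.17°

76°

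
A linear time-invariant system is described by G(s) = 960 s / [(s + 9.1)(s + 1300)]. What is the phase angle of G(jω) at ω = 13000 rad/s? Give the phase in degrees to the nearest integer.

∠(j13000) = 90.00°
∠(j13000 + 9.1) = arctan(13000/9.1) = 89.96°
∠(j13000 + 1300) = arctan(13000/1300) = 84.29°
∠G(j13000) = 90.00° − (89.96° + 84.29°) = -84.25°

-84°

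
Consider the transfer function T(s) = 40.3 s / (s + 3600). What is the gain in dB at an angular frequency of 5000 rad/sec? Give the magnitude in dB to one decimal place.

|j5000| = 5000
|j5000 + 3600| = √(5000² + 3600²) = 6161
|T(j5000)| = 40.3 × 5000 / 6161 = 32.705
20 log₁₀(32.705) = 30.29 dB

30.3 dB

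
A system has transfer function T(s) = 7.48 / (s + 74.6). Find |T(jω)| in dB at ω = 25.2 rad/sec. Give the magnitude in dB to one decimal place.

-20.4 dB

|j25.2 + 74.6| = √(25.2² + 74.6²) = 78.74
|T(j25.2)| = 7.48 / 78.74 = 0.094995
20 log₁₀(0.094995) = -20.45 dB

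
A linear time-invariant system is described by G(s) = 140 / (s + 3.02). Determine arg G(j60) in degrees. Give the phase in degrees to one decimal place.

-87.1°

∠(j60 + 3.02) = arctan(60/3.02) = 87.12°
∠G(j60) = −87.12° = -87.12°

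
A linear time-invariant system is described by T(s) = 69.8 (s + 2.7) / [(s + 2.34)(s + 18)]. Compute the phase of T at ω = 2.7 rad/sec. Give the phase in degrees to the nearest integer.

-13°

∠(j2.7 + 2.7) = arctan(2.7/2.7) = 45.00°
∠(j2.7 + 2.34) = arctan(2.7/2.34) = 49.09°
∠(j2.7 + 18) = arctan(2.7/18) = 8.53°
∠T(j2.7) = 45.00° − (49.09° + 8.53°) = -12.62°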